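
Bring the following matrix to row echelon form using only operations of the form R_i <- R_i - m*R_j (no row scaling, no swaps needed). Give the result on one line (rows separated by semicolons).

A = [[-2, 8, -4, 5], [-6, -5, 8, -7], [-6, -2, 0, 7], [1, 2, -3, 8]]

REF = [-2 8 -4 5; 0 -29 20 -22; 0 0 -172/29 340/29; 0 0 0 365/86]

Forward elimination:
R2 <- R2 - (3)*R1:  [   0  -29   20  -22 ]
R3 <- R3 - (3)*R1:  [   0  -26   12   -8 ]
R4 <- R4 - (-1/2)*R1:  [    0     6    -5  21/2 ]
R3 <- R3 - (26/29)*R2:  [       0        0  -172/29   340/29 ]
R4 <- R4 - (-6/29)*R2:  [      0       0  -25/29  345/58 ]
R4 <- R4 - (25/172)*R3:  [      0       0       0  365/86 ]
Row echelon form:
[ -2    8       -4       5 ]
[  0  -29       20     -22 ]
[  0    0  -172/29  340/29 ]
[  0    0        0  365/86 ]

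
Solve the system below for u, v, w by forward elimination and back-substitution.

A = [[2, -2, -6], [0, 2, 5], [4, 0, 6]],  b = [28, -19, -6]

Forward elimination on [A|b]:
R3 <- R3 - (2)*R1:  [   0    4   18  -62 ]
R3 <- R3 - (2)*R2:  [   0    0    8  -24 ]
Row echelon form:
[ 2  -2  -6  |   28 ]
[ 0   2   5  |  -19 ]
[ 0   0   8  |  -24 ]
Back-substitution:
w = (-24) / 8 = -3
v = (-19 - (5)*(-3)) / 2 = -2
u = (28 - (-2)*(-2) - (-6)*(-3)) / 2 = 3

(3, -2, -3)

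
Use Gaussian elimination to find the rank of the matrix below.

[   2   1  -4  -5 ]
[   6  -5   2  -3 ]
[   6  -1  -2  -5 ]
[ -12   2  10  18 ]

rank(A) = 3

Row reduction:
R2 <- R2 - (3)*R1:  [  0  -8  14  12 ]
R3 <- R3 - (3)*R1:  [  0  -4  10  10 ]
R4 <- R4 - (-6)*R1:  [   0    8  -14  -12 ]
R3 <- R3 - (1/2)*R2:  [ 0  0  3  4 ]
R4 <- R4 - (-1)*R2:  [ 0  0  0  0 ]
Row echelon form:
[ 2   1  -4  -5 ]
[ 0  -8  14  12 ]
[ 0   0   3   4 ]
[ 0   0   0   0 ]
Nonzero rows / pivot columns: 3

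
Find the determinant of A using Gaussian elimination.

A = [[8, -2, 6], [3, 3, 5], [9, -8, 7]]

det(A) = 134

Forward elimination:
R2 <- R2 - (3/8)*R1:  [    0  15/4  11/4 ]
R3 <- R3 - (9/8)*R1:  [     0  -23/4    1/4 ]
R3 <- R3 - (-23/15)*R2:  [     0      0  67/15 ]
Upper-triangular form:
[ 8    -2      6 ]
[ 0  15/4   11/4 ]
[ 0     0  67/15 ]
det(A) = (-1)^0 * (8) * (15/4) * (67/15) = 134  (0 row swaps -> sign +1)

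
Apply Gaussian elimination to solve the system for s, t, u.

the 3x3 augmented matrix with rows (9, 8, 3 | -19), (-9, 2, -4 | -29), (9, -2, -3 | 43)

Forward elimination on [A|b]:
R2 <- R2 - (-1)*R1:  [   0   10   -1  -48 ]
R3 <- R3 - (1)*R1:  [   0  -10   -6   62 ]
R3 <- R3 - (-1)*R2:  [  0   0  -7  14 ]
Row echelon form:
[ 9   8   3  |  -19 ]
[ 0  10  -1  |  -48 ]
[ 0   0  -7  |   14 ]
Back-substitution:
u = (14) / -7 = -2
t = (-48 - (-1)*(-2)) / 10 = -5
s = (-19 - (8)*(-5) - (3)*(-2)) / 9 = 3

(3, -5, -2)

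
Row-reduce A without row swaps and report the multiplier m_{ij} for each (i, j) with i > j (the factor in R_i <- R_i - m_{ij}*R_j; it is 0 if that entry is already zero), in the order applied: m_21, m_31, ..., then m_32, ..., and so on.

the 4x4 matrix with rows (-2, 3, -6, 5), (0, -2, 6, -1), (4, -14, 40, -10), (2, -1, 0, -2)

Forward elimination:
R2: entry in column 1 is already 0 -> m_{21} = 0 (no row operation needed)
R3 <- R3 - (-2)*R1:  [  0  -8  28   0 ]
R4 <- R4 - (-1)*R1:  [  0   2  -6   3 ]
R3 <- R3 - (4)*R2:  [ 0  0  4  4 ]
R4 <- R4 - (-1)*R2:  [ 0  0  0  2 ]
R4: entry in column 3 is already 0 -> m_{43} = 0 (no row operation needed)
Multipliers (in order of application): m_{21} = 0, m_{31} = -2, m_{41} = -1, m_{32} = 4, m_{42} = -1, m_{43} = 0

multipliers: 0, -2, -1, 4, -1, 0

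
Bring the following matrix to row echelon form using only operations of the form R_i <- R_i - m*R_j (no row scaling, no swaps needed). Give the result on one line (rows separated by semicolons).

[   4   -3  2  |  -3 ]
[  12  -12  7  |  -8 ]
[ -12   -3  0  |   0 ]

Forward elimination:
R2 <- R2 - (3)*R1:  [  0  -3   1   1 ]
R3 <- R3 - (-3)*R1:  [   0  -12    6   -9 ]
R3 <- R3 - (4)*R2:  [   0    0    2  -13 ]
Row echelon form:
[ 4  -3  2  |   -3 ]
[ 0  -3  1  |    1 ]
[ 0   0  2  |  -13 ]

REF = [4 -3 2 -3; 0 -3 1 1; 0 0 2 -13]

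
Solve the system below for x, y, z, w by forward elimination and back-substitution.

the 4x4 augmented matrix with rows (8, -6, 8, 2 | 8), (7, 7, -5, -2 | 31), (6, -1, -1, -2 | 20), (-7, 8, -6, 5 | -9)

(3, 0, -2, 0)

Forward elimination on [A|b]:
R2 <- R2 - (7/8)*R1:  [     0   49/4    -12  -15/4     24 ]
R3 <- R3 - (3/4)*R1:  [    0   7/2    -7  -7/2    14 ]
R4 <- R4 - (-7/8)*R1:  [    0  11/4     1  27/4    -2 ]
R3 <- R3 - (2/7)*R2:  [     0      0  -25/7  -17/7   50/7 ]
R4 <- R4 - (11/49)*R2:  [       0        0   181/49   372/49  -362/49 ]
R4 <- R4 - (-181/175)*R3:  [      0       0       0  127/25       0 ]
Row echelon form:
[ 8    -6      8       2  |     8 ]
[ 0  49/4    -12   -15/4  |    24 ]
[ 0     0  -25/7   -17/7  |  50/7 ]
[ 0     0      0  127/25  |     0 ]
Back-substitution:
w = (0) / (127/25) = 0
z = (50/7 - (-17/7)*(0)) / (-25/7) = -2
y = (24 - (-12)*(-2) - (-15/4)*(0)) / (49/4) = 0
x = (8 - (-6)*(0) - (8)*(-2) - (2)*(0)) / 8 = 3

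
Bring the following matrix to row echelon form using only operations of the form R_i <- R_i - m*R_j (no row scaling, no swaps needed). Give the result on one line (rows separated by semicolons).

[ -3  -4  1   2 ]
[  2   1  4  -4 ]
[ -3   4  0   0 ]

REF = [-3 -4 1 2; 0 -5/3 14/3 -8/3; 0 0 107/5 -74/5]

Forward elimination:
R2 <- R2 - (-2/3)*R1:  [    0  -5/3  14/3  -8/3 ]
R3 <- R3 - (1)*R1:  [  0   8  -1  -2 ]
R3 <- R3 - (-24/5)*R2:  [     0      0  107/5  -74/5 ]
Row echelon form:
[ -3    -4      1      2 ]
[  0  -5/3   14/3   -8/3 ]
[  0     0  107/5  -74/5 ]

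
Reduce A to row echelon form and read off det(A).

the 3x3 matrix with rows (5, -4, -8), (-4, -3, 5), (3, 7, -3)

det(A) = 10

Forward elimination:
R2 <- R2 - (-4/5)*R1:  [     0  -31/5   -7/5 ]
R3 <- R3 - (3/5)*R1:  [    0  47/5   9/5 ]
R3 <- R3 - (-47/31)*R2:  [      0       0  -10/31 ]
Upper-triangular form:
[ 5     -4      -8 ]
[ 0  -31/5    -7/5 ]
[ 0      0  -10/31 ]
det(A) = (-1)^0 * (5) * (-31/5) * (-10/31) = 10  (0 row swaps -> sign +1)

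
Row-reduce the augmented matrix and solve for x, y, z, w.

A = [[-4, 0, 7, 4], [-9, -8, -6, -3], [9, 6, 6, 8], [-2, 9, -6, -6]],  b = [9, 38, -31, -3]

(-3, -1, -1, 1)

Forward elimination on [A|b]:
R2 <- R2 - (9/4)*R1:  [     0     -8  -87/4    -12   71/4 ]
R3 <- R3 - (-9/4)*R1:  [     0      6   87/4     17  -43/4 ]
R4 <- R4 - (1/2)*R1:  [     0      9  -19/2     -8  -15/2 ]
R3 <- R3 - (-3/4)*R2:  [     0      0  87/16      8  41/16 ]
R4 <- R4 - (-9/8)*R2:  [        0         0  -1087/32     -43/2    399/32 ]
R4 <- R4 - (-1087/174)*R3:  [        0         0         0  4955/174  4955/174 ]
Row echelon form:
[ -4   0      7         4  |         9 ]
[  0  -8  -87/4       -12  |      71/4 ]
[  0   0  87/16         8  |     41/16 ]
[  0   0      0  4955/174  |  4955/174 ]
Back-substitution:
w = (4955/174) / (4955/174) = 1
z = (41/16 - (8)*(1)) / (87/16) = -1
y = (71/4 - (-87/4)*(-1) - (-12)*(1)) / -8 = -1
x = (9 - (7)*(-1) - (4)*(1)) / -4 = -3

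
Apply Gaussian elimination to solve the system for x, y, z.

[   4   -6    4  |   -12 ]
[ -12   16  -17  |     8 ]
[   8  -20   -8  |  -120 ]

(-1, 4, 4)

Forward elimination on [A|b]:
R2 <- R2 - (-3)*R1:  [   0   -2   -5  -28 ]
R3 <- R3 - (2)*R1:  [   0   -8  -16  -96 ]
R3 <- R3 - (4)*R2:  [  0   0   4  16 ]
Row echelon form:
[ 4  -6   4  |  -12 ]
[ 0  -2  -5  |  -28 ]
[ 0   0   4  |   16 ]
Back-substitution:
z = (16) / 4 = 4
y = (-28 - (-5)*(4)) / -2 = 4
x = (-12 - (-6)*(4) - (4)*(4)) / 4 = -1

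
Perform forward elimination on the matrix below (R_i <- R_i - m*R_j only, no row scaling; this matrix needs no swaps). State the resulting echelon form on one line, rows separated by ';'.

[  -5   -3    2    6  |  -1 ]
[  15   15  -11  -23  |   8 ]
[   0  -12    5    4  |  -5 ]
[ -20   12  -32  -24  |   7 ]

REF = [-5 -3 2 6 -1; 0 6 -5 -5 5; 0 0 -5 -6 5; 0 0 0 -4 -29]

Forward elimination:
R2 <- R2 - (-3)*R1:  [  0   6  -5  -5   5 ]
R4 <- R4 - (4)*R1:  [   0   24  -40  -48   11 ]
R3 <- R3 - (-2)*R2:  [  0   0  -5  -6   5 ]
R4 <- R4 - (4)*R2:  [   0    0  -20  -28   -9 ]
R4 <- R4 - (4)*R3:  [   0    0    0   -4  -29 ]
Row echelon form:
[ -5  -3   2   6  |   -1 ]
[  0   6  -5  -5  |    5 ]
[  0   0  -5  -6  |    5 ]
[  0   0   0  -4  |  -29 ]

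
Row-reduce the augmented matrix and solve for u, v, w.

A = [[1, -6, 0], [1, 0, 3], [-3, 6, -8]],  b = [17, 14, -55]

(-1, -3, 5)

Forward elimination on [A|b]:
R2 <- R2 - (1)*R1:  [  0   6   3  -3 ]
R3 <- R3 - (-3)*R1:  [   0  -12   -8   -4 ]
R3 <- R3 - (-2)*R2:  [   0    0   -2  -10 ]
Row echelon form:
[ 1  -6   0  |   17 ]
[ 0   6   3  |   -3 ]
[ 0   0  -2  |  -10 ]
Back-substitution:
w = (-10) / -2 = 5
v = (-3 - (3)*(5)) / 6 = -3
u = (17 - (-6)*(-3)) / 1 = -1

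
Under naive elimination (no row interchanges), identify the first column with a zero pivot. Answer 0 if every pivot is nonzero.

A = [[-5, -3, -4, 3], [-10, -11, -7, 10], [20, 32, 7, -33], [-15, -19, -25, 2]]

Naive forward elimination:
R2 <- R2 - (2)*R1:  [  0  -5   1   4 ]
R3 <- R3 - (-4)*R1:  [   0   20   -9  -21 ]
R4 <- R4 - (3)*R1:  [   0  -10  -13   -7 ]
R3 <- R3 - (-4)*R2:  [  0   0  -5  -5 ]
R4 <- R4 - (2)*R2:  [   0    0  -15  -15 ]
R4 <- R4 - (3)*R3:  [ 0  0  0  0 ]
Matrix at this point:
[ -5  -3  -4   3 ]
[  0  -5   1   4 ]
[  0   0  -5  -5 ]
[  0   0   0   0 ]
Pivot entry (4,4) in the last row is zero and there are no rows below to swap with -> zero pivot in column 4 (A is singular).

first zero-pivot column = 4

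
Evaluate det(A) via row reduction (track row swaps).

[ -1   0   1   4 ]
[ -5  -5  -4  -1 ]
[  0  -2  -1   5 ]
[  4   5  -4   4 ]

Forward elimination:
R2 <- R2 - (5)*R1:  [   0   -5   -9  -21 ]
R4 <- R4 - (-4)*R1:  [  0   5   0  20 ]
R3 <- R3 - (2/5)*R2:  [    0     0  13/5  67/5 ]
R4 <- R4 - (-1)*R2:  [  0   0  -9  -1 ]
R4 <- R4 - (-45/13)*R3:  [      0       0       0  590/13 ]
Upper-triangular form:
[ -1   0     1       4 ]
[  0  -5    -9     -21 ]
[  0   0  13/5    67/5 ]
[  0   0     0  590/13 ]
det(A) = (-1)^0 * (-1) * (-5) * (13/5) * (590/13) = 590  (0 row swaps -> sign +1)

det(A) = 590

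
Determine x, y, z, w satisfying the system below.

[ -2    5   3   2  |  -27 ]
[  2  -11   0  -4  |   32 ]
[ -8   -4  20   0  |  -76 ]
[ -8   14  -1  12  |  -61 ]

Forward elimination on [A|b]:
R2 <- R2 - (-1)*R1:  [  0  -6   3  -2   5 ]
R3 <- R3 - (4)*R1:  [   0  -24    8   -8   32 ]
R4 <- R4 - (4)*R1:  [   0   -6  -13    4   47 ]
R3 <- R3 - (4)*R2:  [  0   0  -4   0  12 ]
R4 <- R4 - (1)*R2:  [   0    0  -16    6   42 ]
R4 <- R4 - (4)*R3:  [  0   0   0   6  -6 ]
Row echelon form:
[ -2   5   3   2  |  -27 ]
[  0  -6   3  -2  |    5 ]
[  0   0  -4   0  |   12 ]
[  0   0   0   6  |   -6 ]
Back-substitution:
w = (-6) / 6 = -1
z = (12) / -4 = -3
y = (5 - (3)*(-3) - (-2)*(-1)) / -6 = -2
x = (-27 - (5)*(-2) - (3)*(-3) - (2)*(-1)) / -2 = 3

(3, -2, -3, -1)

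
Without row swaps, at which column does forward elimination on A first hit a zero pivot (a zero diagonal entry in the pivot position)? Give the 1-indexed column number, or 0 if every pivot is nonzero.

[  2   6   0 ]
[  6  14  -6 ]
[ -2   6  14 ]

Naive forward elimination:
R2 <- R2 - (3)*R1:  [  0  -4  -6 ]
R3 <- R3 - (-1)*R1:  [  0  12  14 ]
R3 <- R3 - (-3)*R2:  [  0   0  -4 ]
All pivots nonzero; naive elimination completes without hitting a zero pivot.

first zero-pivot column = 0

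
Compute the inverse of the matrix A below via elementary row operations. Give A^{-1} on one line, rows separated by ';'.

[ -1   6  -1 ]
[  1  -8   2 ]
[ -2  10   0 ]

inverse = [-10 -5 2; -2 -1 1/2; -3 -1 1]

Gauss-Jordan on [A | I]:
R1 <- (1/-1)*R1:  [  1  -6   1  |  -1   0   0 ]
R2 <- R2 - (1)*R1:  [  0  -2   1  |   1   1   0 ]
R3 <- R3 - (-2)*R1:  [  0  -2   2  |  -2   0   1 ]
R2 <- (1/-2)*R2:  [    0     1  -1/2  |  -1/2  -1/2     0 ]
R1 <- R1 - (-6)*R2:  [  1   0  -2  |  -4  -3   0 ]
R3 <- R3 - (-2)*R2:  [  0   0   1  |  -3  -1   1 ]
R1 <- R1 - (-2)*R3:  [   1    0    0  |  -10   -5    2 ]
R2 <- R2 - (-1/2)*R3:  [   0    1    0  |   -2   -1  1/2 ]
Right block of [I | A^{-1}] is the inverse:
[ -10  -5    2 ]
[  -2  -1  1/2 ]
[  -3  -1    1 ]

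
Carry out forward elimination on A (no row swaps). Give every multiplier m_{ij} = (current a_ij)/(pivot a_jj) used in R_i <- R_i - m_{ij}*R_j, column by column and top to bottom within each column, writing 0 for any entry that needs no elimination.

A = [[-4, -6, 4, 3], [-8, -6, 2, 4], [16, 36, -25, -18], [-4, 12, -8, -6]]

Forward elimination:
R2 <- R2 - (2)*R1:  [  0   6  -6  -2 ]
R3 <- R3 - (-4)*R1:  [  0  12  -9  -6 ]
R4 <- R4 - (1)*R1:  [   0   18  -12   -9 ]
R3 <- R3 - (2)*R2:  [  0   0   3  -2 ]
R4 <- R4 - (3)*R2:  [  0   0   6  -3 ]
R4 <- R4 - (2)*R3:  [ 0  0  0  1 ]
Multipliers (in order of application): m_{21} = 2, m_{31} = -4, m_{41} = 1, m_{32} = 2, m_{42} = 3, m_{43} = 2

multipliers: 2, -4, 1, 2, 3, 2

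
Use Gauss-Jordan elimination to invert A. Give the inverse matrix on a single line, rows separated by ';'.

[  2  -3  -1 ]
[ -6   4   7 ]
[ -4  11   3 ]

Gauss-Jordan on [A | I]:
R1 <- (1/2)*R1:  [    1  -3/2  -1/2  |   1/2     0     0 ]
R2 <- R2 - (-6)*R1:  [  0  -5   4  |   3   1   0 ]
R3 <- R3 - (-4)*R1:  [ 0  5  1  |  2  0  1 ]
R2 <- (1/-5)*R2:  [    0     1  -4/5  |  -3/5  -1/5     0 ]
R1 <- R1 - (-3/2)*R2:  [      1       0  -17/10  |    -2/5   -3/10       0 ]
R3 <- R3 - (5)*R2:  [ 0  0  5  |  5  1  1 ]
R3 <- (1/5)*R3:  [   0    0    1  |    1  1/5  1/5 ]
R1 <- R1 - (-17/10)*R3:  [     1      0      0  |  13/10   1/25  17/50 ]
R2 <- R2 - (-4/5)*R3:  [     0      1      0  |    1/5  -1/25   4/25 ]
Right block of [I | A^{-1}] is the inverse:
[ 13/10   1/25  17/50 ]
[   1/5  -1/25   4/25 ]
[     1    1/5    1/5 ]

inverse = [13/10 1/25 17/50; 1/5 -1/25 4/25; 1 1/5 1/5]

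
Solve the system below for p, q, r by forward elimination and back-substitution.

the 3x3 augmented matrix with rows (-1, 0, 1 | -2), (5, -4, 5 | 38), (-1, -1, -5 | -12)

(4, -2, 2)

Forward elimination on [A|b]:
R2 <- R2 - (-5)*R1:  [  0  -4  10  28 ]
R3 <- R3 - (1)*R1:  [   0   -1   -6  -10 ]
R3 <- R3 - (1/4)*R2:  [     0      0  -17/2    -17 ]
Row echelon form:
[ -1   0      1  |   -2 ]
[  0  -4     10  |   28 ]
[  0   0  -17/2  |  -17 ]
Back-substitution:
r = (-17) / (-17/2) = 2
q = (28 - (10)*(2)) / -4 = -2
p = (-2 - (1)*(2)) / -1 = 4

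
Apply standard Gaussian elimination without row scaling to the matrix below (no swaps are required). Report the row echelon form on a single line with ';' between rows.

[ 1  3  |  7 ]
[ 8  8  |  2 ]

Forward elimination:
R2 <- R2 - (8)*R1:  [   0  -16  -54 ]
Row echelon form:
[ 1    3  |    7 ]
[ 0  -16  |  -54 ]

REF = [1 3 7; 0 -16 -54]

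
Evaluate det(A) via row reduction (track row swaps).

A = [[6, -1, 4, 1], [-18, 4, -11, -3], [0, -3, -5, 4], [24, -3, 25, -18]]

Forward elimination:
R2 <- R2 - (-3)*R1:  [ 0  1  1  0 ]
R4 <- R4 - (4)*R1:  [   0    1    9  -22 ]
R3 <- R3 - (-3)*R2:  [  0   0  -2   4 ]
R4 <- R4 - (1)*R2:  [   0    0    8  -22 ]
R4 <- R4 - (-4)*R3:  [  0   0   0  -6 ]
Upper-triangular form:
[ 6  -1   4   1 ]
[ 0   1   1   0 ]
[ 0   0  -2   4 ]
[ 0   0   0  -6 ]
det(A) = (-1)^0 * (6) * (1) * (-2) * (-6) = 72  (0 row swaps -> sign +1)

det(A) = 72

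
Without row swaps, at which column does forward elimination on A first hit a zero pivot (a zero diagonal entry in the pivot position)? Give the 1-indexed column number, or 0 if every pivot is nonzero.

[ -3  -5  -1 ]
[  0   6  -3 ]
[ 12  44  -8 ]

Naive forward elimination:
R3 <- R3 - (-4)*R1:  [   0   24  -12 ]
R3 <- R3 - (4)*R2:  [ 0  0  0 ]
Matrix at this point:
[ -3  -5  -1 ]
[  0   6  -3 ]
[  0   0   0 ]
Pivot entry (3,3) in the last row is zero and there are no rows below to swap with -> zero pivot in column 3 (A is singular).

first zero-pivot column = 3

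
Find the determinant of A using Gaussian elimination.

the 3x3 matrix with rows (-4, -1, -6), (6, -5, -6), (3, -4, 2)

Forward elimination:
R2 <- R2 - (-3/2)*R1:  [     0  -13/2    -15 ]
R3 <- R3 - (-3/4)*R1:  [     0  -19/4   -5/2 ]
R3 <- R3 - (19/26)*R2:  [      0       0  110/13 ]
Upper-triangular form:
[ -4     -1      -6 ]
[  0  -13/2     -15 ]
[  0      0  110/13 ]
det(A) = (-1)^0 * (-4) * (-13/2) * (110/13) = 220  (0 row swaps -> sign +1)

det(A) = 220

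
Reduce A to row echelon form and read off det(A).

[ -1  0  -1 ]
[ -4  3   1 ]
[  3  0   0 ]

Forward elimination:
R2 <- R2 - (4)*R1:  [ 0  3  5 ]
R3 <- R3 - (-3)*R1:  [  0   0  -3 ]
Upper-triangular form:
[ -1  0  -1 ]
[  0  3   5 ]
[  0  0  -3 ]
det(A) = (-1)^0 * (-1) * (3) * (-3) = 9  (0 row swaps -> sign +1)

det(A) = 9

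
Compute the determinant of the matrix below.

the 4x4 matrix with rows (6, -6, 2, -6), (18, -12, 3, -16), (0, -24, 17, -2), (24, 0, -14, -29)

det(A) = -180

Forward elimination:
R2 <- R2 - (3)*R1:  [  0   6  -3   2 ]
R4 <- R4 - (4)*R1:  [   0   24  -22   -5 ]
R3 <- R3 - (-4)*R2:  [ 0  0  5  6 ]
R4 <- R4 - (4)*R2:  [   0    0  -10  -13 ]
R4 <- R4 - (-2)*R3:  [  0   0   0  -1 ]
Upper-triangular form:
[ 6  -6   2  -6 ]
[ 0   6  -3   2 ]
[ 0   0   5   6 ]
[ 0   0   0  -1 ]
det(A) = (-1)^0 * (6) * (6) * (5) * (-1) = -180  (0 row swaps -> sign +1)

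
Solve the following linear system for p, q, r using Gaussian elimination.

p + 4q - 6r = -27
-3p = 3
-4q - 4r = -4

Forward elimination on [A|b]:
R2 <- R2 - (-3)*R1:  [   0   12  -18  -78 ]
R3 <- R3 - (-1/3)*R2:  [   0    0  -10  -30 ]
Row echelon form:
[ 1   4   -6  |  -27 ]
[ 0  12  -18  |  -78 ]
[ 0   0  -10  |  -30 ]
Back-substitution:
r = (-30) / -10 = 3
q = (-78 - (-18)*(3)) / 12 = -2
p = (-27 - (4)*(-2) - (-6)*(3)) / 1 = -1

(-1, -2, 3)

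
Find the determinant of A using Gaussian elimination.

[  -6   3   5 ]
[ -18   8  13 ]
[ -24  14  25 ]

Forward elimination:
R2 <- R2 - (3)*R1:  [  0  -1  -2 ]
R3 <- R3 - (4)*R1:  [ 0  2  5 ]
R3 <- R3 - (-2)*R2:  [ 0  0  1 ]
Upper-triangular form:
[ -6   3   5 ]
[  0  -1  -2 ]
[  0   0   1 ]
det(A) = (-1)^0 * (-6) * (-1) * (1) = 6  (0 row swaps -> sign +1)

det(A) = 6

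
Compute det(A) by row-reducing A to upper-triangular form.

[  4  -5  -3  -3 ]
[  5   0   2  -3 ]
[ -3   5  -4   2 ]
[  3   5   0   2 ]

Forward elimination:
R2 <- R2 - (5/4)*R1:  [    0  25/4  23/4   3/4 ]
R3 <- R3 - (-3/4)*R1:  [     0    5/4  -25/4   -1/4 ]
R4 <- R4 - (3/4)*R1:  [    0  35/4   9/4  17/4 ]
R3 <- R3 - (1/5)*R2:  [     0      0  -37/5   -2/5 ]
R4 <- R4 - (7/5)*R2:  [     0      0  -29/5   16/5 ]
R4 <- R4 - (29/37)*R3:  [      0       0       0  130/37 ]
Upper-triangular form:
[ 4    -5     -3      -3 ]
[ 0  25/4   23/4     3/4 ]
[ 0     0  -37/5    -2/5 ]
[ 0     0      0  130/37 ]
det(A) = (-1)^0 * (4) * (25/4) * (-37/5) * (130/37) = -650  (0 row swaps -> sign +1)

det(A) = -650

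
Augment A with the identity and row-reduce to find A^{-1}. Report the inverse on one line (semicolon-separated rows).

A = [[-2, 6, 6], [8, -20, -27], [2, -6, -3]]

Gauss-Jordan on [A | I]:
R1 <- (1/-2)*R1:  [    1    -3    -3  |  -1/2     0     0 ]
R2 <- R2 - (8)*R1:  [  0   4  -3  |   4   1   0 ]
R3 <- R3 - (2)*R1:  [ 0  0  3  |  1  0  1 ]
R2 <- (1/4)*R2:  [    0     1  -3/4  |     1   1/4     0 ]
R1 <- R1 - (-3)*R2:  [     1      0  -21/4  |    5/2    3/4      0 ]
R3 <- (1/3)*R3:  [   0    0    1  |  1/3    0  1/3 ]
R1 <- R1 - (-21/4)*R3:  [    1     0     0  |  17/4   3/4   7/4 ]
R2 <- R2 - (-3/4)*R3:  [   0    1    0  |  5/4  1/4  1/4 ]
Right block of [I | A^{-1}] is the inverse:
[ 17/4  3/4  7/4 ]
[  5/4  1/4  1/4 ]
[  1/3    0  1/3 ]

inverse = [17/4 3/4 7/4; 5/4 1/4 1/4; 1/3 0 1/3]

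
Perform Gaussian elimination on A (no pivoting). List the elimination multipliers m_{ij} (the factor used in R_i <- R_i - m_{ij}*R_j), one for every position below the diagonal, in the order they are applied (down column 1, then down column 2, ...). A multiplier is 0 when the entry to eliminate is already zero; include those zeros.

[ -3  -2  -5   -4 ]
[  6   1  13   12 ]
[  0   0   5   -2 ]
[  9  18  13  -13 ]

multipliers: -2, 0, -3, 0, -4, 2

Forward elimination:
R2 <- R2 - (-2)*R1:  [  0  -3   3   4 ]
R3: entry in column 1 is already 0 -> m_{31} = 0 (no row operation needed)
R4 <- R4 - (-3)*R1:  [   0   12   -2  -25 ]
R3: entry in column 2 is already 0 -> m_{32} = 0 (no row operation needed)
R4 <- R4 - (-4)*R2:  [  0   0  10  -9 ]
R4 <- R4 - (2)*R3:  [  0   0   0  -5 ]
Multipliers (in order of application): m_{21} = -2, m_{31} = 0, m_{41} = -3, m_{32} = 0, m_{42} = -4, m_{43} = 2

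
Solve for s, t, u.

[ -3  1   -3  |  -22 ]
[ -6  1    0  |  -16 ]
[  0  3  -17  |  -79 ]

(3, 2, 5)

Forward elimination on [A|b]:
R2 <- R2 - (2)*R1:  [  0  -1   6  28 ]
R3 <- R3 - (-3)*R2:  [ 0  0  1  5 ]
Row echelon form:
[ -3   1  -3  |  -22 ]
[  0  -1   6  |   28 ]
[  0   0   1  |    5 ]
Back-substitution:
u = (5) / 1 = 5
t = (28 - (6)*(5)) / -1 = 2
s = (-22 - (1)*(2) - (-3)*(5)) / -3 = 3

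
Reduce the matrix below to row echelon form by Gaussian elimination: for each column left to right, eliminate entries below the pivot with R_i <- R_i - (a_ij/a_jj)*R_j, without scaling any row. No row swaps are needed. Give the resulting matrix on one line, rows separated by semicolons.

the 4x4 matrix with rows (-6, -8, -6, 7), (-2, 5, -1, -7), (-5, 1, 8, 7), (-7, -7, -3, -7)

REF = [-6 -8 -6 7; 0 23/3 1 -28/3; 0 0 12 21/2; 0 0 0 -2863/184]

Forward elimination:
R2 <- R2 - (1/3)*R1:  [     0   23/3      1  -28/3 ]
R3 <- R3 - (5/6)*R1:  [    0  23/3    13   7/6 ]
R4 <- R4 - (7/6)*R1:  [     0    7/3      4  -91/6 ]
R3 <- R3 - (1)*R2:  [    0     0    12  21/2 ]
R4 <- R4 - (7/23)*R2:  [       0        0    85/23  -567/46 ]
R4 <- R4 - (85/276)*R3:  [         0          0          0  -2863/184 ]
Row echelon form:
[ -6    -8  -6          7 ]
[  0  23/3   1      -28/3 ]
[  0     0  12       21/2 ]
[  0     0   0  -2863/184 ]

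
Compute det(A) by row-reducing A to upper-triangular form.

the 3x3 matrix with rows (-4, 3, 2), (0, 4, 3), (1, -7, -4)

det(A) = -19

Forward elimination:
R3 <- R3 - (-1/4)*R1:  [     0  -25/4   -7/2 ]
R3 <- R3 - (-25/16)*R2:  [     0      0  19/16 ]
Upper-triangular form:
[ -4  3      2 ]
[  0  4      3 ]
[  0  0  19/16 ]
det(A) = (-1)^0 * (-4) * (4) * (19/16) = -19  (0 row swaps -> sign +1)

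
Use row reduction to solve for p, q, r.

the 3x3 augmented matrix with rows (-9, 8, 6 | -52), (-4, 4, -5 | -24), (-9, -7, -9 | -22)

(4, -2, 0)

Forward elimination on [A|b]:
R2 <- R2 - (4/9)*R1:  [     0    4/9  -23/3   -8/9 ]
R3 <- R3 - (1)*R1:  [   0  -15  -15   30 ]
R3 <- R3 - (-135/4)*R2:  [       0        0  -1095/4        0 ]
Row echelon form:
[ -9    8        6  |   -52 ]
[  0  4/9    -23/3  |  -8/9 ]
[  0    0  -1095/4  |     0 ]
Back-substitution:
r = (0) / (-1095/4) = 0
q = (-8/9 - (-23/3)*(0)) / (4/9) = -2
p = (-52 - (8)*(-2) - (6)*(0)) / -9 = 4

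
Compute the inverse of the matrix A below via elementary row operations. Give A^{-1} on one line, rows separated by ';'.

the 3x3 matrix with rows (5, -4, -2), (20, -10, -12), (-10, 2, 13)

inverse = [-53/75 8/25 14/75; -14/15 3/10 2/15; -2/5 1/5 1/5]

Gauss-Jordan on [A | I]:
R1 <- (1/5)*R1:  [    1  -4/5  -2/5  |   1/5     0     0 ]
R2 <- R2 - (20)*R1:  [  0   6  -4  |  -4   1   0 ]
R3 <- R3 - (-10)*R1:  [  0  -6   9  |   2   0   1 ]
R2 <- (1/6)*R2:  [    0     1  -2/3  |  -2/3   1/6     0 ]
R1 <- R1 - (-4/5)*R2:  [      1       0  -14/15  |    -1/3    2/15       0 ]
R3 <- R3 - (-6)*R2:  [  0   0   5  |  -2   1   1 ]
R3 <- (1/5)*R3:  [    0     0     1  |  -2/5   1/5   1/5 ]
R1 <- R1 - (-14/15)*R3:  [      1       0       0  |  -53/75    8/25   14/75 ]
R2 <- R2 - (-2/3)*R3:  [      0       1       0  |  -14/15    3/10    2/15 ]
Right block of [I | A^{-1}] is the inverse:
[ -53/75  8/25  14/75 ]
[ -14/15  3/10   2/15 ]
[   -2/5   1/5    1/5 ]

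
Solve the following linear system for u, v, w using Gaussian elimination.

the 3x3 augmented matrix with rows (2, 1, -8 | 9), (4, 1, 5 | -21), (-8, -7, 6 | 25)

(-2, -3, -2)

Forward elimination on [A|b]:
R2 <- R2 - (2)*R1:  [   0   -1   21  -39 ]
R3 <- R3 - (-4)*R1:  [   0   -3  -26   61 ]
R3 <- R3 - (3)*R2:  [   0    0  -89  178 ]
Row echelon form:
[ 2   1   -8  |    9 ]
[ 0  -1   21  |  -39 ]
[ 0   0  -89  |  178 ]
Back-substitution:
w = (178) / -89 = -2
v = (-39 - (21)*(-2)) / -1 = -3
u = (9 - (1)*(-3) - (-8)*(-2)) / 2 = -2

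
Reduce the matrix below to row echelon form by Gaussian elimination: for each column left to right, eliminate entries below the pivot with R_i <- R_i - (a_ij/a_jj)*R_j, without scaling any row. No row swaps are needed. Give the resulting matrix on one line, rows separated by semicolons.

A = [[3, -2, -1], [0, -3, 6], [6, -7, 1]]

Forward elimination:
R3 <- R3 - (2)*R1:  [  0  -3   3 ]
R3 <- R3 - (1)*R2:  [  0   0  -3 ]
Row echelon form:
[ 3  -2  -1 ]
[ 0  -3   6 ]
[ 0   0  -3 ]

REF = [3 -2 -1; 0 -3 6; 0 0 -3]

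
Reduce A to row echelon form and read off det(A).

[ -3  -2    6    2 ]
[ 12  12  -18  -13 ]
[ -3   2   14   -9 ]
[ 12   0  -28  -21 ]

det(A) = -24

Forward elimination:
R2 <- R2 - (-4)*R1:  [  0   4   6  -5 ]
R3 <- R3 - (1)*R1:  [   0    4    8  -11 ]
R4 <- R4 - (-4)*R1:  [   0   -8   -4  -13 ]
R3 <- R3 - (1)*R2:  [  0   0   2  -6 ]
R4 <- R4 - (-2)*R2:  [   0    0    8  -23 ]
R4 <- R4 - (4)*R3:  [ 0  0  0  1 ]
Upper-triangular form:
[ -3  -2  6   2 ]
[  0   4  6  -5 ]
[  0   0  2  -6 ]
[  0   0  0   1 ]
det(A) = (-1)^0 * (-3) * (4) * (2) * (1) = -24  (0 row swaps -> sign +1)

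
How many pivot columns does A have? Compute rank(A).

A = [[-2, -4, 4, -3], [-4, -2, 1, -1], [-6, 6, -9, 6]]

rank(A) = 2

Row reduction:
R2 <- R2 - (2)*R1:  [  0   6  -7   5 ]
R3 <- R3 - (3)*R1:  [   0   18  -21   15 ]
R3 <- R3 - (3)*R2:  [ 0  0  0  0 ]
Row echelon form:
[ -2  -4   4  -3 ]
[  0   6  -7   5 ]
[  0   0   0   0 ]
Nonzero rows / pivot columns: 2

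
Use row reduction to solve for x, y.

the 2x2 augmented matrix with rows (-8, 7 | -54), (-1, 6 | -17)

(5, -2)

Forward elimination on [A|b]:
R2 <- R2 - (1/8)*R1:  [     0   41/8  -41/4 ]
Row echelon form:
[ -8     7  |    -54 ]
[  0  41/8  |  -41/4 ]
Back-substitution:
y = (-41/4) / (41/8) = -2
x = (-54 - (7)*(-2)) / -8 = 5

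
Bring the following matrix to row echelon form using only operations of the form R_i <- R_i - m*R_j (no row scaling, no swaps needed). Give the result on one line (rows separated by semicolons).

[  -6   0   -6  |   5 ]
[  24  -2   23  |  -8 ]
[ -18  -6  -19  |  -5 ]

Forward elimination:
R2 <- R2 - (-4)*R1:  [  0  -2  -1  12 ]
R3 <- R3 - (3)*R1:  [   0   -6   -1  -20 ]
R3 <- R3 - (3)*R2:  [   0    0    2  -56 ]
Row echelon form:
[ -6   0  -6  |    5 ]
[  0  -2  -1  |   12 ]
[  0   0   2  |  -56 ]

REF = [-6 0 -6 5; 0 -2 -1 12; 0 0 2 -56]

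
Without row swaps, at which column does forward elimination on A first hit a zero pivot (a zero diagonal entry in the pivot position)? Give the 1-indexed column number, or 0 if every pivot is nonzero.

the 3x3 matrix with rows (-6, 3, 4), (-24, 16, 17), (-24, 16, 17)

first zero-pivot column = 3

Naive forward elimination:
R2 <- R2 - (4)*R1:  [ 0  4  1 ]
R3 <- R3 - (4)*R1:  [ 0  4  1 ]
R3 <- R3 - (1)*R2:  [ 0  0  0 ]
Matrix at this point:
[ -6  3  4 ]
[  0  4  1 ]
[  0  0  0 ]
Pivot entry (3,3) in the last row is zero and there are no rows below to swap with -> zero pivot in column 3 (A is singular).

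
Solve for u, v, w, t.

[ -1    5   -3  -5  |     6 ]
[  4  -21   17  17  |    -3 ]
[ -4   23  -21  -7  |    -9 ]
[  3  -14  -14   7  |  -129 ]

Forward elimination on [A|b]:
R2 <- R2 - (-4)*R1:  [  0  -1   5  -3  21 ]
R3 <- R3 - (4)*R1:  [   0    3   -9   13  -33 ]
R4 <- R4 - (-3)*R1:  [    0     1   -23    -8  -111 ]
R3 <- R3 - (-3)*R2:  [  0   0   6   4  30 ]
R4 <- R4 - (-1)*R2:  [   0    0  -18  -11  -90 ]
R4 <- R4 - (-3)*R3:  [ 0  0  0  1  0 ]
Row echelon form:
[ -1   5  -3  -5  |   6 ]
[  0  -1   5  -3  |  21 ]
[  0   0   6   4  |  30 ]
[  0   0   0   1  |   0 ]
Back-substitution:
t = (0) / 1 = 0
w = (30 - (4)*(0)) / 6 = 5
v = (21 - (5)*(5) - (-3)*(0)) / -1 = 4
u = (6 - (5)*(4) - (-3)*(5) - (-5)*(0)) / -1 = -1

(-1, 4, 5, 0)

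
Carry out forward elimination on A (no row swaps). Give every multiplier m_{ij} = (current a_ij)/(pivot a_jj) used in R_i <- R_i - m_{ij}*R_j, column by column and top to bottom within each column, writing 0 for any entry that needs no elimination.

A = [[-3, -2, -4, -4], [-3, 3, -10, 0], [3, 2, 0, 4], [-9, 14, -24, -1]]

multipliers: 1, -1, 3, 0, 4, -3

Forward elimination:
R2 <- R2 - (1)*R1:  [  0   5  -6   4 ]
R3 <- R3 - (-1)*R1:  [  0   0  -4   0 ]
R4 <- R4 - (3)*R1:  [   0   20  -12   11 ]
R3: entry in column 2 is already 0 -> m_{32} = 0 (no row operation needed)
R4 <- R4 - (4)*R2:  [  0   0  12  -5 ]
R4 <- R4 - (-3)*R3:  [  0   0   0  -5 ]
Multipliers (in order of application): m_{21} = 1, m_{31} = -1, m_{41} = 3, m_{32} = 0, m_{42} = 4, m_{43} = -3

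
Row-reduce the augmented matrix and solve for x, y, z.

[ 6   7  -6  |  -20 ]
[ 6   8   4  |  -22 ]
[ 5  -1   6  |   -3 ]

Forward elimination on [A|b]:
R2 <- R2 - (1)*R1:  [  0   1  10  -2 ]
R3 <- R3 - (5/6)*R1:  [     0  -41/6     11   41/3 ]
R3 <- R3 - (-41/6)*R2:  [     0      0  238/3      0 ]
Row echelon form:
[ 6  7     -6  |  -20 ]
[ 0  1     10  |   -2 ]
[ 0  0  238/3  |    0 ]
Back-substitution:
z = (0) / (238/3) = 0
y = (-2 - (10)*(0)) / 1 = -2
x = (-20 - (7)*(-2) - (-6)*(0)) / 6 = -1

(-1, -2, 0)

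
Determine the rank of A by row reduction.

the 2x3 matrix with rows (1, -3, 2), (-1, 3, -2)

Row reduction:
R2 <- R2 - (-1)*R1:  [ 0  0  0 ]
Row echelon form:
[ 1  -3  2 ]
[ 0   0  0 ]
Nonzero rows / pivot columns: 1

rank(A) = 1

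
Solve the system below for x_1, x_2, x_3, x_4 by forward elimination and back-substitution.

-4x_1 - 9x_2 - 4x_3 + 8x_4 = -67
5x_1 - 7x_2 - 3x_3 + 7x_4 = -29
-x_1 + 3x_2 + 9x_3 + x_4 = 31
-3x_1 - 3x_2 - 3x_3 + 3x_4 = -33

(3, 3, 3, -2)

Forward elimination on [A|b]:
R2 <- R2 - (-5/4)*R1:  [      0   -73/4      -8      17  -451/4 ]
R3 <- R3 - (1/4)*R1:  [     0   21/4     10     -1  191/4 ]
R4 <- R4 - (3/4)*R1:  [    0  15/4     0    -3  69/4 ]
R3 <- R3 - (-21/73)*R2:  [       0        0   562/73   284/73  1118/73 ]
R4 <- R4 - (-15/73)*R2:  [       0        0  -120/73    36/73  -432/73 ]
R4 <- R4 - (-60/281)*R3:  [        0         0         0   372/281  -744/281 ]
Row echelon form:
[ -4     -9      -4        8  |       -67 ]
[  0  -73/4      -8       17  |    -451/4 ]
[  0      0  562/73   284/73  |   1118/73 ]
[  0      0       0  372/281  |  -744/281 ]
Back-substitution:
x_4 = (-744/281) / (372/281) = -2
x_3 = (1118/73 - (284/73)*(-2)) / (562/73) = 3
x_2 = (-451/4 - (-8)*(3) - (17)*(-2)) / (-73/4) = 3
x_1 = (-67 - (-9)*(3) - (-4)*(3) - (8)*(-2)) / -4 = 3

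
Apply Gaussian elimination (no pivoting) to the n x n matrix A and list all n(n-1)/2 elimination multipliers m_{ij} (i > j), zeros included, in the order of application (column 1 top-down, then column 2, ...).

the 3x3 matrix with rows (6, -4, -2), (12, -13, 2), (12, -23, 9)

Forward elimination:
R2 <- R2 - (2)*R1:  [  0  -5   6 ]
R3 <- R3 - (2)*R1:  [   0  -15   13 ]
R3 <- R3 - (3)*R2:  [  0   0  -5 ]
Multipliers (in order of application): m_{21} = 2, m_{31} = 2, m_{32} = 3

multipliers: 2, 2, 3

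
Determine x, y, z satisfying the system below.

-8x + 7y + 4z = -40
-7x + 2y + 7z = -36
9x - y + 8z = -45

(-1, -4, -5)

Forward elimination on [A|b]:
R2 <- R2 - (7/8)*R1:  [     0  -33/8    7/2     -1 ]
R3 <- R3 - (-9/8)*R1:  [    0  55/8  25/2   -90 ]
R3 <- R3 - (-5/3)*R2:  [      0       0    55/3  -275/3 ]
Row echelon form:
[ -8      7     4  |     -40 ]
[  0  -33/8   7/2  |      -1 ]
[  0      0  55/3  |  -275/3 ]
Back-substitution:
z = (-275/3) / (55/3) = -5
y = (-1 - (7/2)*(-5)) / (-33/8) = -4
x = (-40 - (7)*(-4) - (4)*(-5)) / -8 = -1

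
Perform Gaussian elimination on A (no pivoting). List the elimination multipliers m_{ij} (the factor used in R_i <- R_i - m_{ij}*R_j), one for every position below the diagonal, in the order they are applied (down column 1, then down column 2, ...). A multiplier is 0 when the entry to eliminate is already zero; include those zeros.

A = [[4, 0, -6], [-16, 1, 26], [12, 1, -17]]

Forward elimination:
R2 <- R2 - (-4)*R1:  [ 0  1  2 ]
R3 <- R3 - (3)*R1:  [ 0  1  1 ]
R3 <- R3 - (1)*R2:  [  0   0  -1 ]
Multipliers (in order of application): m_{21} = -4, m_{31} = 3, m_{32} = 1

multipliers: -4, 3, 1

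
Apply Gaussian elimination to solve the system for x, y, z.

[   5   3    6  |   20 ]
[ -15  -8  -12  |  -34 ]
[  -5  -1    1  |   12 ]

Forward elimination on [A|b]:
R2 <- R2 - (-3)*R1:  [  0   1   6  26 ]
R3 <- R3 - (-1)*R1:  [  0   2   7  32 ]
R3 <- R3 - (2)*R2:  [   0    0   -5  -20 ]
Row echelon form:
[ 5  3   6  |   20 ]
[ 0  1   6  |   26 ]
[ 0  0  -5  |  -20 ]
Back-substitution:
z = (-20) / -5 = 4
y = (26 - (6)*(4)) / 1 = 2
x = (20 - (3)*(2) - (6)*(4)) / 5 = -2

(-2, 2, 4)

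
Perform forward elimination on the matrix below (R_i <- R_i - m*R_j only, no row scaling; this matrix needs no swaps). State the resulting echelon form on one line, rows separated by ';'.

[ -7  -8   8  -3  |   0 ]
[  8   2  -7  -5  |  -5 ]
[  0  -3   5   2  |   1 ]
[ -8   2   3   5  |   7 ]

REF = [-7 -8 8 -3 0; 0 -50/7 15/7 -59/7 -5; 0 0 41/10 277/50 31/10; 0 0 0 -192/205 54/41]

Forward elimination:
R2 <- R2 - (-8/7)*R1:  [     0  -50/7   15/7  -59/7     -5 ]
R4 <- R4 - (8/7)*R1:  [     0   78/7  -43/7   59/7      7 ]
R3 <- R3 - (21/50)*R2:  [      0       0   41/10  277/50   31/10 ]
R4 <- R4 - (-39/25)*R2:  [       0        0    -14/5  -118/25     -4/5 ]
R4 <- R4 - (-28/41)*R3:  [        0         0         0  -192/205     54/41 ]
Row echelon form:
[ -7     -8      8        -3  |      0 ]
[  0  -50/7   15/7     -59/7  |     -5 ]
[  0      0  41/10    277/50  |  31/10 ]
[  0      0      0  -192/205  |  54/41 ]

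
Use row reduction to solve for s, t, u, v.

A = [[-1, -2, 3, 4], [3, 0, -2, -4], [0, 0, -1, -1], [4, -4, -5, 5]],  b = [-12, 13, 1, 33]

(5, 3, -3, 2)

Forward elimination on [A|b]:
R2 <- R2 - (-3)*R1:  [   0   -6    7    8  -23 ]
R4 <- R4 - (-4)*R1:  [   0  -12    7   21  -15 ]
R4 <- R4 - (2)*R2:  [  0   0  -7   5  31 ]
R4 <- R4 - (7)*R3:  [  0   0   0  12  24 ]
Row echelon form:
[ -1  -2   3   4  |  -12 ]
[  0  -6   7   8  |  -23 ]
[  0   0  -1  -1  |    1 ]
[  0   0   0  12  |   24 ]
Back-substitution:
v = (24) / 12 = 2
u = (1 - (-1)*(2)) / -1 = -3
t = (-23 - (7)*(-3) - (8)*(2)) / -6 = 3
s = (-12 - (-2)*(3) - (3)*(-3) - (4)*(2)) / -1 = 5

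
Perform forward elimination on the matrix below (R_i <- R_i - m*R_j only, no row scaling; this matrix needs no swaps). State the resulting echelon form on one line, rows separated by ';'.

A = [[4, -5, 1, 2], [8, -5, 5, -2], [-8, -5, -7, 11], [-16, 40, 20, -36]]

REF = [4 -5 1 2; 0 5 3 -6; 0 0 4 -3; 0 0 0 5]

Forward elimination:
R2 <- R2 - (2)*R1:  [  0   5   3  -6 ]
R3 <- R3 - (-2)*R1:  [   0  -15   -5   15 ]
R4 <- R4 - (-4)*R1:  [   0   20   24  -28 ]
R3 <- R3 - (-3)*R2:  [  0   0   4  -3 ]
R4 <- R4 - (4)*R2:  [  0   0  12  -4 ]
R4 <- R4 - (3)*R3:  [ 0  0  0  5 ]
Row echelon form:
[ 4  -5  1   2 ]
[ 0   5  3  -6 ]
[ 0   0  4  -3 ]
[ 0   0  0   5 ]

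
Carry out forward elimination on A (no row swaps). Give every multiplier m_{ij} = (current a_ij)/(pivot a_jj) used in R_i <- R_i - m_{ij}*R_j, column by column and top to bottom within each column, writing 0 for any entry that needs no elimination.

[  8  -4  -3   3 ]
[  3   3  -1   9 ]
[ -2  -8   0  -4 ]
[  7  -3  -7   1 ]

multipliers: 3/8, -1/4, 7/8, -2, 1/9, 79/9

Forward elimination:
R2 <- R2 - (3/8)*R1:  [    0   9/2   1/8  63/8 ]
R3 <- R3 - (-1/4)*R1:  [     0     -9   -3/4  -13/4 ]
R4 <- R4 - (7/8)*R1:  [     0    1/2  -35/8  -13/8 ]
R3 <- R3 - (-2)*R2:  [    0     0  -1/2  25/2 ]
R4 <- R4 - (1/9)*R2:  [      0       0  -79/18    -5/2 ]
R4 <- R4 - (79/9)*R3:  [       0        0        0  -1010/9 ]
Multipliers (in order of application): m_{21} = 3/8, m_{31} = -1/4, m_{41} = 7/8, m_{32} = -2, m_{42} = 1/9, m_{43} = 79/9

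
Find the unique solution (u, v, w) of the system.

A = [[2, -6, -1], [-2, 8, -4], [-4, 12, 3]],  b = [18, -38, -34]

Forward elimination on [A|b]:
R2 <- R2 - (-1)*R1:  [   0    2   -5  -20 ]
R3 <- R3 - (-2)*R1:  [ 0  0  1  2 ]
Row echelon form:
[ 2  -6  -1  |   18 ]
[ 0   2  -5  |  -20 ]
[ 0   0   1  |    2 ]
Back-substitution:
w = (2) / 1 = 2
v = (-20 - (-5)*(2)) / 2 = -5
u = (18 - (-6)*(-5) - (-1)*(2)) / 2 = -5

(-5, -5, 2)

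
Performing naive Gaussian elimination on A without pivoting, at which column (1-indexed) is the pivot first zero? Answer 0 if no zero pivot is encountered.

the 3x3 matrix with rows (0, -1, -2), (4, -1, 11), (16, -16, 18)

Naive forward elimination:
Pivot entry (1,1) is zero but row 2 has 4 in column 1 -> naive elimination stops; a row interchange (e.g. R1 <-> R2) would be required here.

first zero-pivot column = 1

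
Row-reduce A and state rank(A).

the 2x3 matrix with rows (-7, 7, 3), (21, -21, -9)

rank(A) = 1

Row reduction:
R2 <- R2 - (-3)*R1:  [ 0  0  0 ]
Row echelon form:
[ -7  7  3 ]
[  0  0  0 ]
Nonzero rows / pivot columns: 1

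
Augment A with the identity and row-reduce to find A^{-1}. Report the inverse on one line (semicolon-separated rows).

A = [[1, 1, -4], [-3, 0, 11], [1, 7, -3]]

inverse = [-77/9 -25/9 11/9; 2/9 1/9 1/9; -7/3 -2/3 1/3]

Gauss-Jordan on [A | I]:
R2 <- R2 - (-3)*R1:  [  0   3  -1  |   3   1   0 ]
R3 <- R3 - (1)*R1:  [  0   6   1  |  -1   0   1 ]
R2 <- (1/3)*R2:  [    0     1  -1/3  |     1   1/3     0 ]
R1 <- R1 - (1)*R2:  [     1      0  -11/3  |      0   -1/3      0 ]
R3 <- R3 - (6)*R2:  [  0   0   3  |  -7  -2   1 ]
R3 <- (1/3)*R3:  [    0     0     1  |  -7/3  -2/3   1/3 ]
R1 <- R1 - (-11/3)*R3:  [     1      0      0  |  -77/9  -25/9   11/9 ]
R2 <- R2 - (-1/3)*R3:  [   0    1    0  |  2/9  1/9  1/9 ]
Right block of [I | A^{-1}] is the inverse:
[ -77/9  -25/9  11/9 ]
[   2/9    1/9   1/9 ]
[  -7/3   -2/3   1/3 ]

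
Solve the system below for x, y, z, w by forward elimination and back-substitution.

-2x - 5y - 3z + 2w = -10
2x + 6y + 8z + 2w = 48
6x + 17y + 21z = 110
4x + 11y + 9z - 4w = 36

Forward elimination on [A|b]:
R2 <- R2 - (-1)*R1:  [  0   1   5   4  38 ]
R3 <- R3 - (-3)*R1:  [  0   2  12   6  80 ]
R4 <- R4 - (-2)*R1:  [  0   1   3   0  16 ]
R3 <- R3 - (2)*R2:  [  0   0   2  -2   4 ]
R4 <- R4 - (1)*R2:  [   0    0   -2   -4  -22 ]
R4 <- R4 - (-1)*R3:  [   0    0    0   -6  -18 ]
Row echelon form:
[ -2  -5  -3   2  |  -10 ]
[  0   1   5   4  |   38 ]
[  0   0   2  -2  |    4 ]
[  0   0   0  -6  |  -18 ]
Back-substitution:
w = (-18) / -6 = 3
z = (4 - (-2)*(3)) / 2 = 5
y = (38 - (5)*(5) - (4)*(3)) / 1 = 1
x = (-10 - (-5)*(1) - (-3)*(5) - (2)*(3)) / -2 = -2

(-2, 1, 5, 3)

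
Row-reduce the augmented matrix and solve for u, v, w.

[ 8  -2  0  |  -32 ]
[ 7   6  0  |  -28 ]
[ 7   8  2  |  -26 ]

(-4, 0, 1)

Forward elimination on [A|b]:
R2 <- R2 - (7/8)*R1:  [    0  31/4     0     0 ]
R3 <- R3 - (7/8)*R1:  [    0  39/4     2     2 ]
R3 <- R3 - (39/31)*R2:  [ 0  0  2  2 ]
Row echelon form:
[ 8    -2  0  |  -32 ]
[ 0  31/4  0  |    0 ]
[ 0     0  2  |    2 ]
Back-substitution:
w = (2) / 2 = 1
v = (0) / (31/4) = 0
u = (-32 - (-2)*(0)) / 8 = -4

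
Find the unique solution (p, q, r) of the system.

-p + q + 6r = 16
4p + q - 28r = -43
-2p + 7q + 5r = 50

(-5, 5, 1)

Forward elimination on [A|b]:
R2 <- R2 - (-4)*R1:  [  0   5  -4  21 ]
R3 <- R3 - (2)*R1:  [  0   5  -7  18 ]
R3 <- R3 - (1)*R2:  [  0   0  -3  -3 ]
Row echelon form:
[ -1  1   6  |  16 ]
[  0  5  -4  |  21 ]
[  0  0  -3  |  -3 ]
Back-substitution:
r = (-3) / -3 = 1
q = (21 - (-4)*(1)) / 5 = 5
p = (16 - (1)*(5) - (6)*(1)) / -1 = -5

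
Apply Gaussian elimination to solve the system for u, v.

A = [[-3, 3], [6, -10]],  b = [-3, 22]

Forward elimination on [A|b]:
R2 <- R2 - (-2)*R1:  [  0  -4  16 ]
Row echelon form:
[ -3   3  |  -3 ]
[  0  -4  |  16 ]
Back-substitution:
v = (16) / -4 = -4
u = (-3 - (3)*(-4)) / -3 = -3

(-3, -4)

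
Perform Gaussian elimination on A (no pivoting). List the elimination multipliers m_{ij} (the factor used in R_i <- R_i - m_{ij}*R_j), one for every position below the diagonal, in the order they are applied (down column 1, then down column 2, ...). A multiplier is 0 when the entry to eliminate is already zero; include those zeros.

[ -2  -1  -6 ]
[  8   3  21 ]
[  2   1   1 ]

multipliers: -4, -1, 0

Forward elimination:
R2 <- R2 - (-4)*R1:  [  0  -1  -3 ]
R3 <- R3 - (-1)*R1:  [  0   0  -5 ]
R3: entry in column 2 is already 0 -> m_{32} = 0 (no row operation needed)
Multipliers (in order of application): m_{21} = -4, m_{31} = -1, m_{32} = 0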